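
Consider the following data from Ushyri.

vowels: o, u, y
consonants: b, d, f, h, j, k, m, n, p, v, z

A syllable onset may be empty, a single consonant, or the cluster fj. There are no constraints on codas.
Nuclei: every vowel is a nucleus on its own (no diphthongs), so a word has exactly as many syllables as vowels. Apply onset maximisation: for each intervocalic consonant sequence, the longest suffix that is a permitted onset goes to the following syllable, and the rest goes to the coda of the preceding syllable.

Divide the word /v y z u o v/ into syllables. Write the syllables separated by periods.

vy.zu.ov

Nuclei (vowels): y, u, o → 3 syllables.
σ1/σ2 boundary: just /z/ — single C goes to the following onset.
σ2/σ3 boundary: nothing intervenes; syllable break is V.V.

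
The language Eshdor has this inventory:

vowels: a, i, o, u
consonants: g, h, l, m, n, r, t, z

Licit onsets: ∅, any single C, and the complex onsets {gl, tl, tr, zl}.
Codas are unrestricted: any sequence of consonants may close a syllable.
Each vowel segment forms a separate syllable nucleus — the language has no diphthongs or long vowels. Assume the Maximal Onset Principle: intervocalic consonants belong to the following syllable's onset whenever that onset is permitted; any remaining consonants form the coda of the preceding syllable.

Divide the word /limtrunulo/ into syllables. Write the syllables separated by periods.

lim.tru.nu.lo

Vowels present: i, u, u, o; each is a nucleus, giving 4 syllables.
V1 /i/ – V2 /u/: /mtr/; trying suffixes from longest down, /tr/ is the first permitted one, so coda /m/ | onset /tr/.
V2 /u/ – V3 /u/: /n/ → onset of the next syllable (single consonants are always licit onsets).
V3 /u/ – V4 /o/: /l/ → onset of the next syllable (single consonants are always licit onsets).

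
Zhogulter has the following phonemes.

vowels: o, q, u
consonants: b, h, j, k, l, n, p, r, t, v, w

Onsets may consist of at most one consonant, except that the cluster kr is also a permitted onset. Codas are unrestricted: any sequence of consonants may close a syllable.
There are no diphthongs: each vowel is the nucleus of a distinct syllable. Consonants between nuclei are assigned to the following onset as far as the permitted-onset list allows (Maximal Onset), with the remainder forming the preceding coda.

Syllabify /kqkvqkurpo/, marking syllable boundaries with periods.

Vowels present: q, q, u, o; each is a nucleus, giving 4 syllables.
σ1/σ2 boundary: /kv/ — longest licit onset from the right is /v/, leaving /k/ as coda.
σ2/σ3 boundary: just /k/ — single C goes to the following onset.
σ3/σ4 boundary: /rp/ — longest licit onset from the right is /p/, leaving /r/ as coda.

kqk.vq.kur.po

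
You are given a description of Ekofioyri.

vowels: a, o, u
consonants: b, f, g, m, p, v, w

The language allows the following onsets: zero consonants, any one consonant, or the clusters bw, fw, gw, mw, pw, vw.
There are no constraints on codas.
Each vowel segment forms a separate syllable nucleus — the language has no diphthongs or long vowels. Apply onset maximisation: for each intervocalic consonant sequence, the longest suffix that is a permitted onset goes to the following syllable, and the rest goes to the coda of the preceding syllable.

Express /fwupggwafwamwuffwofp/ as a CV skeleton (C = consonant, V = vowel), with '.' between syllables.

The vowels are u, a, a, u, o — 5 nuclei, so 5 syllables.
σ1/σ2 boundary: /pggw/ splits as /pg/ + /gw/ (/gw/ is the longest suffix that is a licit onset).
σ2/σ3 boundary: /fw/ — entire cluster is a permitted onset → onset /fw/, coda ∅.
σ3/σ4 boundary: cluster /mw/ — /mw/ is itself a permitted onset, so the whole cluster goes right; preceding coda = ∅.
σ4/σ5 boundary: /ffw/ — longest licit onset from the right is /fw/, leaving /f/ as coda.
Syllabification: fwupg.gwa.fwa.mwuf.fwofp.
Mapping each syllable to C/V: /fwupg/ → CCVCC, /gwa/ → CCV, /fwa/ → CCV, /mwuf/ → CCVC, /fwofp/ → CCVCC.

CCVCC.CCV.CCV.CCVC.CCVCC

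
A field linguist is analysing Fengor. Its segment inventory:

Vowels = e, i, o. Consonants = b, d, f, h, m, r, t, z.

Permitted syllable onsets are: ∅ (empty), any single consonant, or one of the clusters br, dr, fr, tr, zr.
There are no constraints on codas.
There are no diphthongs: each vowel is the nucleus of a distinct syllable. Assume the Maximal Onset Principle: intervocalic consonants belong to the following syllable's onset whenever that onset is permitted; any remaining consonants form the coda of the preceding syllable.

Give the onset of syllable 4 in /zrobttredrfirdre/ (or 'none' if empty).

dr

Vowels present: o, e, i, e; each is a nucleus, giving 4 syllables.
Between /o/ (V1) and /e/ (V2): /bttr/; trying suffixes from longest down, /tr/ is the first permitted one, so coda /bt/ | onset /tr/.
Between /e/ (V2) and /i/ (V3): /drf/ splits as /dr/ + /f/ (/f/ is the longest suffix that is a licit onset).
Between /i/ (V3) and /e/ (V4): /rdr/; trying suffixes from longest down, /dr/ is the first permitted one, so coda /r/ | onset /dr/.
Result: zrobt.tredr.fir.dre.
Syllable 4 is /dre/: onset /dr/, nucleus /e/, coda ∅.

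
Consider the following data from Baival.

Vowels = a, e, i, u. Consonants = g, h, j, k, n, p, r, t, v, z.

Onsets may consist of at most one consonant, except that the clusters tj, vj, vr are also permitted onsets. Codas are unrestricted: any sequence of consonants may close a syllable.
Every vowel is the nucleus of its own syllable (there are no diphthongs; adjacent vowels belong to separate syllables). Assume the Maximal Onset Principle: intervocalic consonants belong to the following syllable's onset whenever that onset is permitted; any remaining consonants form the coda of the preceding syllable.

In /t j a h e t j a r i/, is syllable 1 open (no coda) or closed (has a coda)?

open

Vowels present: a, e, a, i; each is a nucleus, giving 4 syllables.
σ1/σ2 boundary: just /h/ — single C goes to the following onset.
σ2/σ3 boundary: /tj/ is a licit onset in full, so it all attaches to the next syllable.
σ3/σ4 boundary: /r/ → onset of the next syllable (single consonants are always licit onsets).
Putting it together: tja.he.tja.ri.
Syllable 1 is /tja/; it ends in its nucleus with no coda, so it is open.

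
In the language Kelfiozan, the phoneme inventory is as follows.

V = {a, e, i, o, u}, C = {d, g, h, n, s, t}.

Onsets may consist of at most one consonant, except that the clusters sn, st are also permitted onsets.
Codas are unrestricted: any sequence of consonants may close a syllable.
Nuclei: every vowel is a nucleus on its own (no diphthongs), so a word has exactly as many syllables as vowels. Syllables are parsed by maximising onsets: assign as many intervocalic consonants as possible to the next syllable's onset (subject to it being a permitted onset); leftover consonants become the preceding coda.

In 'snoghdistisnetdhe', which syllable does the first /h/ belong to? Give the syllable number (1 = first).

The vowels are o, i, i, e, e — 5 nuclei, so 5 syllables.
V1 /o/ – V2 /i/: cluster /ghd/ — the longest permitted-onset suffix is /d/; onset = /d/, preceding coda = /gh/.
V2 /i/ – V3 /i/: cluster /st/ — /st/ is itself a permitted onset, so the whole cluster goes right; preceding coda = ∅.
V3 /i/ – V4 /e/: cluster /sn/ — /sn/ is itself a permitted onset, so the whole cluster goes right; preceding coda = ∅.
V4 /e/ – V5 /e/: /tdh/ splits as /td/ + /h/ (/h/ is the longest suffix that is a licit onset).
Syllabification: snogh.di.sti.snetd.he.
The first /h/ is in the coda of syllable 1 (/snogh/).

1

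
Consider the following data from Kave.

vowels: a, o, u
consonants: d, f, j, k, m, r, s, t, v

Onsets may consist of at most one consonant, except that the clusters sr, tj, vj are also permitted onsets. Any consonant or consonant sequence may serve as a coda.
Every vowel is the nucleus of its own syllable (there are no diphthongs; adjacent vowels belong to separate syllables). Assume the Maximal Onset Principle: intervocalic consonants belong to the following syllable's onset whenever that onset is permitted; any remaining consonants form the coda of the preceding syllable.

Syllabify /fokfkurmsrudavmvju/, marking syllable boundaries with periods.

fokf.kurm.sru.davm.vju

The vowels are o, u, u, a, u — 5 nuclei, so 5 syllables.
Between /o/ (V1) and /u/ (V2): /kfk/ — longest licit onset from the right is /k/, leaving /kf/ as coda.
Between /u/ (V2) and /u/ (V3): /rmsr/; trying suffixes from longest down, /sr/ is the first permitted one, so coda /rm/ | onset /sr/.
Between /u/ (V3) and /a/ (V4): /d/ is a single consonant, so it becomes the next onset.
Between /a/ (V4) and /u/ (V5): /vmvj/ splits as /vm/ + /vj/ (/vj/ is the longest suffix that is a licit onset).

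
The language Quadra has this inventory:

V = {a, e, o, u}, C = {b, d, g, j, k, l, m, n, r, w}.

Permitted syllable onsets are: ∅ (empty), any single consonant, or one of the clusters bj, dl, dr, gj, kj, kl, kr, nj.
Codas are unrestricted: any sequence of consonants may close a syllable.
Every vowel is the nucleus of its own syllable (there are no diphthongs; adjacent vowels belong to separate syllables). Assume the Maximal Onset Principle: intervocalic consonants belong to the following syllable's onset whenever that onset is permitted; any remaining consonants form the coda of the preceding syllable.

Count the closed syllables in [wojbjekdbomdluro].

3

The vowels are o, e, o, u, o — 5 nuclei, so 5 syllables.
Between /o/ (V1) and /e/ (V2): /jbj/ splits as /j/ + /bj/ (/bj/ is the longest suffix that is a licit onset).
Between /e/ (V2) and /o/ (V3): /kdb/ — longest licit onset from the right is /b/, leaving /kd/ as coda.
Between /o/ (V3) and /u/ (V4): cluster /mdl/ — the longest permitted-onset suffix is /dl/; onset = /dl/, preceding coda = /m/.
Between /u/ (V4) and /o/ (V5): just /r/ — single C goes to the following onset.
Result: woj.bjekd.bom.dlu.ro.
Classifying each syllable: /woj/ (closed), /bjekd/ (closed), /bom/ (closed), /dlu/ (open), /ro/ (open).
Closed syllables: 3.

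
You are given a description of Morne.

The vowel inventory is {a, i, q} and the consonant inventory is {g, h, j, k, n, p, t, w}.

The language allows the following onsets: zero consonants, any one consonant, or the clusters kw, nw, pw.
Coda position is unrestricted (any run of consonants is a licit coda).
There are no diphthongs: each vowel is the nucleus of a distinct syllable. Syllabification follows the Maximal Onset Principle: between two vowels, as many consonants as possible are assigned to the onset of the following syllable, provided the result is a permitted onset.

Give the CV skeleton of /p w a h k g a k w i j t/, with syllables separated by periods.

CCVCC.CV.CCVCC

Nuclei (vowels): a, a, i → 3 syllables.
V1 /a/ – V2 /a/: /hkg/ splits as /hk/ + /g/ (/g/ is the longest suffix that is a licit onset).
V2 /a/ – V3 /i/: /kw/ — entire cluster is a permitted onset → onset /kw/, coda ∅.
So the parse is pwahk.ga.kwijt.
Mapping each syllable to C/V: /pwahk/ → CCVCC, /ga/ → CV, /kwijt/ → CCVCC.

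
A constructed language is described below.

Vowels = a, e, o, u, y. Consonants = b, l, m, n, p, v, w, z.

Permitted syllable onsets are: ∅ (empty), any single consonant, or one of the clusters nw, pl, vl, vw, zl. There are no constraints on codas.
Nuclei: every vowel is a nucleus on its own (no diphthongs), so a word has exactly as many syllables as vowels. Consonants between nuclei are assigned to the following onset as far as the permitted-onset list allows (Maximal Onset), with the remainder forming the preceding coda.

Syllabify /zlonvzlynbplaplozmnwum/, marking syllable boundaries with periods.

Nuclei (vowels): o, y, a, o, u → 5 syllables.
V1 /o/ – V2 /y/: /nvzl/ splits as /nv/ + /zl/ (/zl/ is the longest suffix that is a licit onset).
V2 /y/ – V3 /a/: cluster /nbpl/ — the longest permitted-onset suffix is /pl/; onset = /pl/, preceding coda = /nb/.
V3 /a/ – V4 /o/: /pl/ is a licit onset in full, so it all attaches to the next syllable.
V4 /o/ – V5 /u/: /zmnw/ — longest licit onset from the right is /nw/, leaving /zm/ as coda.

zlonv.zlynb.pla.plozm.nwum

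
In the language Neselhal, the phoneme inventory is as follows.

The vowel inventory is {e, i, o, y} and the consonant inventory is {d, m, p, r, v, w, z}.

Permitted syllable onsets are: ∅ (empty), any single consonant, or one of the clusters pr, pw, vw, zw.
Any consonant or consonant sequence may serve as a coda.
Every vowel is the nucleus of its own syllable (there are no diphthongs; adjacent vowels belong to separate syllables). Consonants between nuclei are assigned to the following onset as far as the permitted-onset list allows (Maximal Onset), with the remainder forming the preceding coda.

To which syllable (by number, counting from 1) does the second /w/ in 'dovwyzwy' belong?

3

Nuclei (vowels): o, y, y → 3 syllables.
V1 /o/ – V2 /y/: /vw/ — entire cluster is a permitted onset → onset /vw/, coda ∅.
V2 /y/ – V3 /y/: cluster /zw/ — /zw/ is itself a permitted onset, so the whole cluster goes right; preceding coda = ∅.
Result: do.vwy.zwy.
The second /w/ is in the onset of syllable 3 (/zwy/).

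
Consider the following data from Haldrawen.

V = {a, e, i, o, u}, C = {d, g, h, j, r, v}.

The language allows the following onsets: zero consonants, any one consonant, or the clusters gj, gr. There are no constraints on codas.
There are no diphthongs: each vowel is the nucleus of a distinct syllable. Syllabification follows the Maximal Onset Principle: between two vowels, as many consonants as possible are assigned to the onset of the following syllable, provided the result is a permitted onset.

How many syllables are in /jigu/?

2

Vowels present: i, u; each is a nucleus, giving 2 syllables.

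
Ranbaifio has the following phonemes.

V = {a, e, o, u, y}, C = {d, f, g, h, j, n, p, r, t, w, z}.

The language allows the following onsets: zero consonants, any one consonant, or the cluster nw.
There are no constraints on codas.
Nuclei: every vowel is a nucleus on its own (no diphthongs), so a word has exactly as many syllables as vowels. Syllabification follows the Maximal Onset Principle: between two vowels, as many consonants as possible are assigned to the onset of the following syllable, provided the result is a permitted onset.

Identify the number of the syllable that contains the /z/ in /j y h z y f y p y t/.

The vowels are y, y, y, y — 4 nuclei, so 4 syllables.
/y…y/ gap (V1→V2): /hz/; trying suffixes from longest down, /z/ is the first permitted one, so coda /h/ | onset /z/.
/y…y/ gap (V2→V3): just /f/ — single C goes to the following onset.
/y…y/ gap (V3→V4): just /p/ — single C goes to the following onset.
So the parse is jyh.zy.fy.pyt.
The /z/ is in the onset of syllable 2 (/zy/).

2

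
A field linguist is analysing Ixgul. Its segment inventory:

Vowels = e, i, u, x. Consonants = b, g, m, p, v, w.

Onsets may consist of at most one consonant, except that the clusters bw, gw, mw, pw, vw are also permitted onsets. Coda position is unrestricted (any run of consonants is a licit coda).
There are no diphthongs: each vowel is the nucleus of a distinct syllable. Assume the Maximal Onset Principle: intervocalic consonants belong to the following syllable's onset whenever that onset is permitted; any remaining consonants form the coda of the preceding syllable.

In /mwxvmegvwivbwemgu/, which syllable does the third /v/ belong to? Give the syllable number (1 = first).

The vowels are x, e, i, e, u — 5 nuclei, so 5 syllables.
/x…e/ gap (V1→V2): cluster /vm/ — the longest permitted-onset suffix is /m/; onset = /m/, preceding coda = /v/.
/e…i/ gap (V2→V3): /gvw/ — longest licit onset from the right is /vw/, leaving /g/ as coda.
/i…e/ gap (V3→V4): /vbw/; trying suffixes from longest down, /bw/ is the first permitted one, so coda /v/ | onset /bw/.
/e…u/ gap (V4→V5): cluster /mg/ — the longest permitted-onset suffix is /g/; onset = /g/, preceding coda = /m/.
Result: mwxv.meg.vwiv.bwem.gu.
The third /v/ is in the coda of syllable 3 (/vwiv/).

3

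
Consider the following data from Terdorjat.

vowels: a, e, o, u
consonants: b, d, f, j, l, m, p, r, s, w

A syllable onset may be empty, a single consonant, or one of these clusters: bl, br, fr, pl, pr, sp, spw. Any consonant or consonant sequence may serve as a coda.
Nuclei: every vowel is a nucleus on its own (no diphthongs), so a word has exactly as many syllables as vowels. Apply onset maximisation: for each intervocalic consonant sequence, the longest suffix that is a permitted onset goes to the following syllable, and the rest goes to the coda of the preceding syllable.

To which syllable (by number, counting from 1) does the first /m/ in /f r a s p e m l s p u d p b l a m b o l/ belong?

2

Vowels present: a, e, u, a, o; each is a nucleus, giving 5 syllables.
σ1/σ2 boundary: cluster /sp/ — /sp/ is itself a permitted onset, so the whole cluster goes right; preceding coda = ∅.
σ2/σ3 boundary: cluster /mlsp/ — the longest permitted-onset suffix is /sp/; onset = /sp/, preceding coda = /ml/.
σ3/σ4 boundary: /dpbl/ — longest licit onset from the right is /bl/, leaving /dp/ as coda.
σ4/σ5 boundary: /mb/; trying suffixes from longest down, /b/ is the first permitted one, so coda /m/ | onset /b/.
Result: fra.speml.spudp.blam.bol.
The first /m/ is in the coda of syllable 2 (/speml/).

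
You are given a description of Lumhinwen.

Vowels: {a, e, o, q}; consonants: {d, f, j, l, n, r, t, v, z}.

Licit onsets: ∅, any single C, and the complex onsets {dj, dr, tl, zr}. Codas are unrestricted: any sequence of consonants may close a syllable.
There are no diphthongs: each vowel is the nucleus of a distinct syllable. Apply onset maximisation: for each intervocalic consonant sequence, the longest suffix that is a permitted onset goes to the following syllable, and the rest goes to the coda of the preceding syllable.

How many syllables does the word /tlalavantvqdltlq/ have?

Vowels present: a, a, a, q, q; each is a nucleus, giving 5 syllables.

5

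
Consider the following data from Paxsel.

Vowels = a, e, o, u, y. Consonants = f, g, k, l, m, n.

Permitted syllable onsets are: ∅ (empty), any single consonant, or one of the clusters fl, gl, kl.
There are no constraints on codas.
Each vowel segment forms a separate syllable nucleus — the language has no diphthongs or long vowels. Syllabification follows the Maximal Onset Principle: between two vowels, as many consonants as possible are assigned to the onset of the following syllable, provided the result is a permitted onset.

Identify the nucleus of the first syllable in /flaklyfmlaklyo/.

Vowels present: a, y, a, y, o; each is a nucleus, giving 5 syllables.
The first nucleus (vowel 1 from the left) is /a/.

a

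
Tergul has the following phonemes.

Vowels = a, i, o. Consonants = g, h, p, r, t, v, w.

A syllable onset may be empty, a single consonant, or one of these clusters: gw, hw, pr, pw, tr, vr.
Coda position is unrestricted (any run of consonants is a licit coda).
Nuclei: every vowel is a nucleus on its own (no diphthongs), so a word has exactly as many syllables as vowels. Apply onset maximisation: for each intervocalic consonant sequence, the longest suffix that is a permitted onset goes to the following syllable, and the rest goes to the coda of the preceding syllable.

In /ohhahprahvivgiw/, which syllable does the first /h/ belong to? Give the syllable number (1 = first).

The vowels are o, a, a, i, i — 5 nuclei, so 5 syllables.
Between /o/ (V1) and /a/ (V2): cluster /hh/ — the longest permitted-onset suffix is /h/; onset = /h/, preceding coda = /h/.
Between /a/ (V2) and /a/ (V3): /hpr/; trying suffixes from longest down, /pr/ is the first permitted one, so coda /h/ | onset /pr/.
Between /a/ (V3) and /i/ (V4): /hv/ splits as /h/ + /v/ (/v/ is the longest suffix that is a licit onset).
Between /i/ (V4) and /i/ (V5): cluster /vg/ — the longest permitted-onset suffix is /g/; onset = /g/, preceding coda = /v/.
Putting it together: oh.hah.prah.viv.giw.
The first /h/ is in the coda of syllable 1 (/oh/).

1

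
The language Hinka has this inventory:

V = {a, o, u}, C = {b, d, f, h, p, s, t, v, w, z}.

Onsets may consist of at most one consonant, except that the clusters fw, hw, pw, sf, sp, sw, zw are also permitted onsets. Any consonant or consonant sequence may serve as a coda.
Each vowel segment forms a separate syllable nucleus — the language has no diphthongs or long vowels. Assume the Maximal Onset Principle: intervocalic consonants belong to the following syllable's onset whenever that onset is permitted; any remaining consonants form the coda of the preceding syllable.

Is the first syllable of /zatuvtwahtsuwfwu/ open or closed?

The vowels are a, u, a, u, u — 5 nuclei, so 5 syllables.
V1 /a/ – V2 /u/: /t/ is a single consonant, so it becomes the next onset.
V2 /u/ – V3 /a/: /vtw/ — longest licit onset from the right is /w/, leaving /vt/ as coda.
V3 /a/ – V4 /u/: /hts/ splits as /ht/ + /s/ (/s/ is the longest suffix that is a licit onset).
V4 /u/ – V5 /u/: /wfw/; trying suffixes from longest down, /fw/ is the first permitted one, so coda /w/ | onset /fw/.
So the parse is za.tuvt.waht.suw.fwu.
Syllable 1 is /za/; it ends in its nucleus with no coda, so it is open.

open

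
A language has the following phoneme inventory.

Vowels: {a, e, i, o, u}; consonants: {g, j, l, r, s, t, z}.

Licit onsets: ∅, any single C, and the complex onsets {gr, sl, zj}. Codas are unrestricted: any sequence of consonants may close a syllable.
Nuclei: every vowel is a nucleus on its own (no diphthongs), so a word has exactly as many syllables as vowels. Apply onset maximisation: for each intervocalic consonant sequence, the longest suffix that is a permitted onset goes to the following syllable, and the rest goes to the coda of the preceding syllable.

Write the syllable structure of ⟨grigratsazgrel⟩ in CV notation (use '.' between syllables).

The vowels are i, a, a, e — 4 nuclei, so 4 syllables.
V1 /i/ – V2 /a/: /gr/ is a licit onset in full, so it all attaches to the next syllable.
V2 /a/ – V3 /a/: cluster /ts/ — the longest permitted-onset suffix is /s/; onset = /s/, preceding coda = /t/.
V3 /a/ – V4 /e/: /zgr/ splits as /z/ + /gr/ (/gr/ is the longest suffix that is a licit onset).
Result: gri.grat.saz.grel.
Mapping each syllable to C/V: /gri/ → CCV, /grat/ → CCVC, /saz/ → CVC, /grel/ → CCVC.

CCV.CCVC.CVC.CCVC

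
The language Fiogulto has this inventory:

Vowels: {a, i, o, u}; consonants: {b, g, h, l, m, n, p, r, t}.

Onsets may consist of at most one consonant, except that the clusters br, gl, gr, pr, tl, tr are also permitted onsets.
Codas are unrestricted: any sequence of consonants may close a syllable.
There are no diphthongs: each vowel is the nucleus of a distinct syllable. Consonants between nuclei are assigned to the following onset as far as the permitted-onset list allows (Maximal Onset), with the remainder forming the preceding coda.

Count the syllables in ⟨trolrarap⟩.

The vowels are o, a, a — 3 nuclei, so 3 syllables.

3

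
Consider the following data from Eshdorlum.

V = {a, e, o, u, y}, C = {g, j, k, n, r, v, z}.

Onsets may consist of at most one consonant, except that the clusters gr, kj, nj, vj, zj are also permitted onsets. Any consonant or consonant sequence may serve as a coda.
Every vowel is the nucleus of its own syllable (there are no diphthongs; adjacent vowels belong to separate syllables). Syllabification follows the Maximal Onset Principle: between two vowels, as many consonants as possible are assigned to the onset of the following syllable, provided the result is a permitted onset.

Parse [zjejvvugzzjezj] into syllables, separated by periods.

zjejv.vugz.zjezj

Nuclei (vowels): e, u, e → 3 syllables.
V1 /e/ – V2 /u/: /jvv/; trying suffixes from longest down, /v/ is the first permitted one, so coda /jv/ | onset /v/.
V2 /u/ – V3 /e/: /gzzj/ — longest licit onset from the right is /zj/, leaving /gz/ as coda.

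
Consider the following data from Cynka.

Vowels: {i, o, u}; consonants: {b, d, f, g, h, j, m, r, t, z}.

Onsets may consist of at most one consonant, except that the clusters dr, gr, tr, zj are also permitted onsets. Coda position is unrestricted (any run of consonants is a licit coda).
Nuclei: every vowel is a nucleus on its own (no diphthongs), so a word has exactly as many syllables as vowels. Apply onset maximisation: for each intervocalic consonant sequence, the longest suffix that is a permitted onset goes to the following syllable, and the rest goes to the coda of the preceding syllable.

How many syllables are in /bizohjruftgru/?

4

Nuclei (vowels): i, o, u, u → 4 syllables.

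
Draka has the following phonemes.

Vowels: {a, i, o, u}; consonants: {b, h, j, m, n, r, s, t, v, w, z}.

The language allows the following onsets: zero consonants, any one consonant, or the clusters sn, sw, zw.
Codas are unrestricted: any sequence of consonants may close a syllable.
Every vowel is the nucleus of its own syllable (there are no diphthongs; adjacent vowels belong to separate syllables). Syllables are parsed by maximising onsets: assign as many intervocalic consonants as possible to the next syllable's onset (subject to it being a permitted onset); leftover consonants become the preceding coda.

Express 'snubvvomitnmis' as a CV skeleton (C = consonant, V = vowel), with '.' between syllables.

CCVCC.CV.CVCC.CVC

Vowels present: u, o, i, i; each is a nucleus, giving 4 syllables.
V1 /u/ – V2 /o/: /bvv/ — longest licit onset from the right is /v/, leaving /bv/ as coda.
V2 /o/ – V3 /i/: just /m/ — single C goes to the following onset.
V3 /i/ – V4 /i/: /tnm/; trying suffixes from longest down, /m/ is the first permitted one, so coda /tn/ | onset /m/.
Putting it together: snubv.vo.mitn.mis.
Mapping each syllable to C/V: /snubv/ → CCVCC, /vo/ → CV, /mitn/ → CVCC, /mis/ → CVC.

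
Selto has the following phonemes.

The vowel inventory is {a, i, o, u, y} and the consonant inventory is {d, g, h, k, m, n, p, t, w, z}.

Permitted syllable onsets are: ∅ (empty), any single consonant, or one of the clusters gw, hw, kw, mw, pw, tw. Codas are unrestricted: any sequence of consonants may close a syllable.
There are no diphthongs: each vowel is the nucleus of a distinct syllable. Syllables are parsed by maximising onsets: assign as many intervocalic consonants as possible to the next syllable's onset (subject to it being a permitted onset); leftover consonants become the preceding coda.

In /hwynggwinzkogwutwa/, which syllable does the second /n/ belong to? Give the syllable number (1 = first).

The vowels are y, i, o, u, a — 5 nuclei, so 5 syllables.
Between /y/ (V1) and /i/ (V2): /nggw/ — longest licit onset from the right is /gw/, leaving /ng/ as coda.
Between /i/ (V2) and /o/ (V3): cluster /nzk/ — the longest permitted-onset suffix is /k/; onset = /k/, preceding coda = /nz/.
Between /o/ (V3) and /u/ (V4): /gw/ is a licit onset in full, so it all attaches to the next syllable.
Between /u/ (V4) and /a/ (V5): cluster /tw/ — /tw/ is itself a permitted onset, so the whole cluster goes right; preceding coda = ∅.
Result: hwyng.gwinz.ko.gwu.twa.
The second /n/ is in the coda of syllable 2 (/gwinz/).

2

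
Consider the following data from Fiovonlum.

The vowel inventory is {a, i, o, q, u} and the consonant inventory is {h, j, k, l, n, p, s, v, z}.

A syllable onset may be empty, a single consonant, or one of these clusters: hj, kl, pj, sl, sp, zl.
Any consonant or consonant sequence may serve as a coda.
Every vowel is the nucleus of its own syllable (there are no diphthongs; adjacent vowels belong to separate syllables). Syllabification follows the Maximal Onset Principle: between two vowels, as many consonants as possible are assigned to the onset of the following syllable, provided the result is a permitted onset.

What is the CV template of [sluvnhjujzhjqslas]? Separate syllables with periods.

The vowels are u, u, q, a — 4 nuclei, so 4 syllables.
/u…u/ gap (V1→V2): /vnhj/; trying suffixes from longest down, /hj/ is the first permitted one, so coda /vn/ | onset /hj/.
/u…q/ gap (V2→V3): /jzhj/; trying suffixes from longest down, /hj/ is the first permitted one, so coda /jz/ | onset /hj/.
/q…a/ gap (V3→V4): /sl/ — entire cluster is a permitted onset → onset /sl/, coda ∅.
Syllabification: sluvn.hjujz.hjq.slas.
Mapping each syllable to C/V: /sluvn/ → CCVCC, /hjujz/ → CCVCC, /hjq/ → CCV, /slas/ → CCVC.

CCVCC.CCVCC.CCV.CCVC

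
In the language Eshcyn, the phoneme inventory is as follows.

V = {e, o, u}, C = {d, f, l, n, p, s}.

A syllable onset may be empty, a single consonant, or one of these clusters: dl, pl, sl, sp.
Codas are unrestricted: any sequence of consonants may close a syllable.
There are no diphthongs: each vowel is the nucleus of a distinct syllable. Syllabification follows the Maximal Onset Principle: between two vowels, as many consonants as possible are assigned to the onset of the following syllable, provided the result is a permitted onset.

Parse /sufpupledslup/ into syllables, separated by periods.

The vowels are u, u, e, u — 4 nuclei, so 4 syllables.
Between /u/ (V1) and /u/ (V2): /fp/; trying suffixes from longest down, /p/ is the first permitted one, so coda /f/ | onset /p/.
Between /u/ (V2) and /e/ (V3): /pl/ is a licit onset in full, so it all attaches to the next syllable.
Between /e/ (V3) and /u/ (V4): /dsl/ — longest licit onset from the right is /sl/, leaving /d/ as coda.

suf.pu.pled.slup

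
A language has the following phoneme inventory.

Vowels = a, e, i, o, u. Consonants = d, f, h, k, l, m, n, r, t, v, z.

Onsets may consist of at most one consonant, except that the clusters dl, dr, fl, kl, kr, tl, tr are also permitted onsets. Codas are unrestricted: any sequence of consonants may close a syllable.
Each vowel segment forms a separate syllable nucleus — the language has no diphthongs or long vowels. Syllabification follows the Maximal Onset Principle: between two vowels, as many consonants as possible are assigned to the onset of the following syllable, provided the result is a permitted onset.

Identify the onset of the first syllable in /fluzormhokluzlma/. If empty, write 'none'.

Vowels present: u, o, o, u, a; each is a nucleus, giving 5 syllables.
σ1/σ2 boundary: /z/ → onset of the next syllable (single consonants are always licit onsets).
σ2/σ3 boundary: /rmh/ splits as /rm/ + /h/ (/h/ is the longest suffix that is a licit onset).
σ3/σ4 boundary: /kl/ is a licit onset in full, so it all attaches to the next syllable.
σ4/σ5 boundary: /zlm/ — longest licit onset from the right is /m/, leaving /zl/ as coda.
So the parse is flu.zorm.ho.kluzl.ma.
Syllable 1 is /flu/: onset /fl/, nucleus /u/, coda ∅.

fl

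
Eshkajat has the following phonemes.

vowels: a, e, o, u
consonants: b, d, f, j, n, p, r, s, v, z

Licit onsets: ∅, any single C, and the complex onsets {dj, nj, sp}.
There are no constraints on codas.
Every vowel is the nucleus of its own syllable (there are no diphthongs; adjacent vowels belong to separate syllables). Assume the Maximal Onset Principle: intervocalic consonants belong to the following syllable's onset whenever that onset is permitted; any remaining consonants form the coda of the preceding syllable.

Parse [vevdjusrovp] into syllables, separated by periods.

Nuclei (vowels): e, u, o → 3 syllables.
V1 /e/ – V2 /u/: cluster /vdj/ — the longest permitted-onset suffix is /dj/; onset = /dj/, preceding coda = /v/.
V2 /u/ – V3 /o/: cluster /sr/ — the longest permitted-onset suffix is /r/; onset = /r/, preceding coda = /s/.

vev.djus.rovp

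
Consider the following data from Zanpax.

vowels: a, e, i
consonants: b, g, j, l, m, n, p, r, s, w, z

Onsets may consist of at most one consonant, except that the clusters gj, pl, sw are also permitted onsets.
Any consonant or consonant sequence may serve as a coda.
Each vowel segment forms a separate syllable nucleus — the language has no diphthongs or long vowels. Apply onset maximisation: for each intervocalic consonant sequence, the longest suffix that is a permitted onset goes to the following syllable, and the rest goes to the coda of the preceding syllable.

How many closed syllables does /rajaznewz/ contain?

2

Vowels present: a, a, e; each is a nucleus, giving 3 syllables.
σ1/σ2 boundary: /j/ → onset of the next syllable (single consonants are always licit onsets).
σ2/σ3 boundary: cluster /zn/ — the longest permitted-onset suffix is /n/; onset = /n/, preceding coda = /z/.
So the parse is ra.jaz.newz.
Classifying each syllable: /ra/ (open), /jaz/ (closed), /newz/ (closed).
Closed syllables: 2.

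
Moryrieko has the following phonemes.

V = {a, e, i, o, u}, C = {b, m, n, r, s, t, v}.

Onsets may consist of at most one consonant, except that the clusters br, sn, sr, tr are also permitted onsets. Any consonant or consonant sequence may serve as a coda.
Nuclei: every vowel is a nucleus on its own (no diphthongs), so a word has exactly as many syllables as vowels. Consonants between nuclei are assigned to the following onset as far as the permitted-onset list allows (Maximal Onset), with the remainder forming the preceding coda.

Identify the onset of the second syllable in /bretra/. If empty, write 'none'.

tr

Vowels present: e, a; each is a nucleus, giving 2 syllables.
/e…a/ gap (V1→V2): /tr/ — entire cluster is a permitted onset → onset /tr/, coda ∅.
Putting it together: bre.tra.
Syllable 2 is /tra/: onset /tr/, nucleus /a/, coda ∅.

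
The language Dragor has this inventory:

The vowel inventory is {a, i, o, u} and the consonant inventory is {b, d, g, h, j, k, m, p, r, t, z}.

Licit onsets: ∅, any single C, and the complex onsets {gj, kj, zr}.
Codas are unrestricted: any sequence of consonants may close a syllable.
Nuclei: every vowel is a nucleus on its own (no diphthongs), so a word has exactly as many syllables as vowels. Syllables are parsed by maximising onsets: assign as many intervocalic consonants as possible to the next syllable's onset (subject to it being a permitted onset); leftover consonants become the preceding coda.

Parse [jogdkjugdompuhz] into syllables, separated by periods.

The vowels are o, u, o, u — 4 nuclei, so 4 syllables.
Between /o/ (V1) and /u/ (V2): /gdkj/; trying suffixes from longest down, /kj/ is the first permitted one, so coda /gd/ | onset /kj/.
Between /u/ (V2) and /o/ (V3): /gd/; trying suffixes from longest down, /d/ is the first permitted one, so coda /g/ | onset /d/.
Between /o/ (V3) and /u/ (V4): /mp/ splits as /m/ + /p/ (/p/ is the longest suffix that is a licit onset).

jogd.kjug.dom.puhz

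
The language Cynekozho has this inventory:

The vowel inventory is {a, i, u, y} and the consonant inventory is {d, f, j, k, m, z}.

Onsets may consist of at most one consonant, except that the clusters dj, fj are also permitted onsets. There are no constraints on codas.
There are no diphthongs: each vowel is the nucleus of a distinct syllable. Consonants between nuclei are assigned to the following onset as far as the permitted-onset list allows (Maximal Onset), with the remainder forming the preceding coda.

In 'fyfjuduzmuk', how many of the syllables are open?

2

The vowels are y, u, u, u — 4 nuclei, so 4 syllables.
/y…u/ gap (V1→V2): cluster /fj/ — /fj/ is itself a permitted onset, so the whole cluster goes right; preceding coda = ∅.
/u…u/ gap (V2→V3): /d/ → onset of the next syllable (single consonants are always licit onsets).
/u…u/ gap (V3→V4): /zm/; trying suffixes from longest down, /m/ is the first permitted one, so coda /z/ | onset /m/.
Result: fy.fju.duz.muk.
Classifying each syllable: /fy/ (open), /fju/ (open), /duz/ (closed), /muk/ (closed).
Open syllables: 2.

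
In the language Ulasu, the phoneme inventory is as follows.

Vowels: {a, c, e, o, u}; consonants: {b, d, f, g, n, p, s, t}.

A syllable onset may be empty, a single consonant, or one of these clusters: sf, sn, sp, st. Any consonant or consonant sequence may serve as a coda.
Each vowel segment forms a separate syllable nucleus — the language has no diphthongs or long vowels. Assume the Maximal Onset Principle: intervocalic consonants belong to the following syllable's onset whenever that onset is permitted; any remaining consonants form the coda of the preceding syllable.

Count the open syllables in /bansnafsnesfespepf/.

2

The vowels are a, a, e, e, e — 5 nuclei, so 5 syllables.
σ1/σ2 boundary: /nsn/ splits as /n/ + /sn/ (/sn/ is the longest suffix that is a licit onset).
σ2/σ3 boundary: cluster /fsn/ — the longest permitted-onset suffix is /sn/; onset = /sn/, preceding coda = /f/.
σ3/σ4 boundary: /sf/ — entire cluster is a permitted onset → onset /sf/, coda ∅.
σ4/σ5 boundary: /sp/ — entire cluster is a permitted onset → onset /sp/, coda ∅.
Result: ban.snaf.sne.sfe.spepf.
Classifying each syllable: /ban/ (closed), /snaf/ (closed), /sne/ (open), /sfe/ (open), /spepf/ (closed).
Open syllables: 2.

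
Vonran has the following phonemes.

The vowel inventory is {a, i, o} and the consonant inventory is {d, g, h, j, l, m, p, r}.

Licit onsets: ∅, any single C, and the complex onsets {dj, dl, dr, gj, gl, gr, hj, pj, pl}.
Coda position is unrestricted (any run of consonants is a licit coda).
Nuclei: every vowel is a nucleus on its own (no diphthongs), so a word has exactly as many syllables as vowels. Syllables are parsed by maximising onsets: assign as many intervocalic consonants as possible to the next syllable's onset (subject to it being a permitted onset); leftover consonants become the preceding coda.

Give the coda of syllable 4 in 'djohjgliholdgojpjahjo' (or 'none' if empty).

j

Vowels present: o, i, o, o, a, o; each is a nucleus, giving 6 syllables.
/o…i/ gap (V1→V2): /hjgl/; trying suffixes from longest down, /gl/ is the first permitted one, so coda /hj/ | onset /gl/.
/i…o/ gap (V2→V3): /h/ is a single consonant, so it becomes the next onset.
/o…o/ gap (V3→V4): /ldg/; trying suffixes from longest down, /g/ is the first permitted one, so coda /ld/ | onset /g/.
/o…a/ gap (V4→V5): cluster /jpj/ — the longest permitted-onset suffix is /pj/; onset = /pj/, preceding coda = /j/.
/a…o/ gap (V5→V6): cluster /hj/ — /hj/ is itself a permitted onset, so the whole cluster goes right; preceding coda = ∅.
Result: djohj.gli.hold.goj.pja.hjo.
Syllable 4 is /goj/: onset /g/, nucleus /o/, coda /j/.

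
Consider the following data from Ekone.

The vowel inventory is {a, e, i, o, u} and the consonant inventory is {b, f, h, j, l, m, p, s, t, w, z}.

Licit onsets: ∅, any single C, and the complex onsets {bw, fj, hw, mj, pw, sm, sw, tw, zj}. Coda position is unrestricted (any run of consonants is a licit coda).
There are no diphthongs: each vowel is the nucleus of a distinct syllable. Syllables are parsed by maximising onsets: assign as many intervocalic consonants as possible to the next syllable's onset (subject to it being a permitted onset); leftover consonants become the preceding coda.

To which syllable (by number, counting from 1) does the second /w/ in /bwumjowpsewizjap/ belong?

2

The vowels are u, o, e, i, a — 5 nuclei, so 5 syllables.
Between /u/ (V1) and /o/ (V2): cluster /mj/ — /mj/ is itself a permitted onset, so the whole cluster goes right; preceding coda = ∅.
Between /o/ (V2) and /e/ (V3): /wps/; trying suffixes from longest down, /s/ is the first permitted one, so coda /wp/ | onset /s/.
Between /e/ (V3) and /i/ (V4): just /w/ — single C goes to the following onset.
Between /i/ (V4) and /a/ (V5): /zj/ — entire cluster is a permitted onset → onset /zj/, coda ∅.
Result: bwu.mjowp.se.wi.zjap.
The second /w/ is in the coda of syllable 2 (/mjowp/).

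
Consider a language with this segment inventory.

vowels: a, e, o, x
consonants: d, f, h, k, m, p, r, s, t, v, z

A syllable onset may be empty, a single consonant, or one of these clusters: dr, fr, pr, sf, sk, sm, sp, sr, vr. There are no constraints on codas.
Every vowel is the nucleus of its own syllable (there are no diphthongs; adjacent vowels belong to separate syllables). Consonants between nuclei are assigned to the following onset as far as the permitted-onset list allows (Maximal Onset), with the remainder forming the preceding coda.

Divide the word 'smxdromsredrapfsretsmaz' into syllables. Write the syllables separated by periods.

The vowels are x, o, e, a, e, a — 6 nuclei, so 6 syllables.
σ1/σ2 boundary: /dr/ — entire cluster is a permitted onset → onset /dr/, coda ∅.
σ2/σ3 boundary: cluster /msr/ — the longest permitted-onset suffix is /sr/; onset = /sr/, preceding coda = /m/.
σ3/σ4 boundary: /dr/ is a licit onset in full, so it all attaches to the next syllable.
σ4/σ5 boundary: cluster /pfsr/ — the longest permitted-onset suffix is /sr/; onset = /sr/, preceding coda = /pf/.
σ5/σ6 boundary: /tsm/ — longest licit onset from the right is /sm/, leaving /t/ as coda.

smx.drom.sre.drapf.sret.smaz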